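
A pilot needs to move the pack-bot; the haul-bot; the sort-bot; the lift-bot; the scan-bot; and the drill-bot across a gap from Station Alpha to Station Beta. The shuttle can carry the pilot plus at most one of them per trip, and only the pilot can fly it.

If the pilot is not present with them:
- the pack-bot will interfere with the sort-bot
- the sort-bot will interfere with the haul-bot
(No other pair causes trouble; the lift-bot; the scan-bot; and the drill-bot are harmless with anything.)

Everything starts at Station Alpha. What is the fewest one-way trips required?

13

Counting alone: the pilot can take at most 1 across per trip to Station Beta, so moving all 6 needs at least 6 loaded trips out, with a return between consecutive ones — at least 11 crossings.
The safety rule pushes this higher. Following every safe sequence of crossings, the most of the 6 that can be at Station Beta as the shuttle arrives there on crossing 11 is 5 — never all 6.
So no plan with fewer than 13 crossings exists, and this one achieves 13:
1. Pilot goes to Station Beta with the sort-bot.  [Station Alpha: the drill-bot, the haul-bot, the lift-bot, the pack-bot, the scan-bot | Station Beta: the sort-bot]
2. Pilot goes back to Station Alpha alone.  [Station Alpha: the drill-bot, the haul-bot, the lift-bot, the pack-bot, the scan-bot | Station Beta: the sort-bot]
3. Pilot goes to Station Beta with the pack-bot.  [Station Alpha: the drill-bot, the haul-bot, the lift-bot, the scan-bot | Station Beta: the pack-bot, the sort-bot]
4. Pilot goes back to Station Alpha with the sort-bot.  [Station Alpha: the drill-bot, the haul-bot, the lift-bot, the scan-bot, the sort-bot | Station Beta: the pack-bot]
5. Pilot goes to Station Beta with the haul-bot.  [Station Alpha: the drill-bot, the lift-bot, the scan-bot, the sort-bot | Station Beta: the haul-bot, the pack-bot]
6. Pilot goes back to Station Alpha alone.  [Station Alpha: the drill-bot, the lift-bot, the scan-bot, the sort-bot | Station Beta: the haul-bot, the pack-bot]
7. Pilot goes to Station Beta with the lift-bot.  [Station Alpha: the drill-bot, the scan-bot, the sort-bot | Station Beta: the haul-bot, the lift-bot, the pack-bot]
8. Pilot goes back to Station Alpha alone.  [Station Alpha: the drill-bot, the scan-bot, the sort-bot | Station Beta: the haul-bot, the lift-bot, the pack-bot]
9. Pilot goes to Station Beta with the scan-bot.  [Station Alpha: the drill-bot, the sort-bot | Station Beta: the haul-bot, the lift-bot, the pack-bot, the scan-bot]
10. Pilot goes back to Station Alpha alone.  [Station Alpha: the drill-bot, the sort-bot | Station Beta: the haul-bot, the lift-bot, the pack-bot, the scan-bot]
11. Pilot goes to Station Beta with the drill-bot.  [Station Alpha: the sort-bot | Station Beta: the drill-bot, the haul-bot, the lift-bot, the pack-bot, the scan-bot]
12. Pilot goes back to Station Alpha alone.  [Station Alpha: the sort-bot | Station Beta: the drill-bot, the haul-bot, the lift-bot, the pack-bot, the scan-bot]
13. Pilot goes to Station Beta with the sort-bot.  [Station Alpha: — | Station Beta: the drill-bot, the haul-bot, the lift-bot, the pack-bot, the scan-bot, the sort-bot]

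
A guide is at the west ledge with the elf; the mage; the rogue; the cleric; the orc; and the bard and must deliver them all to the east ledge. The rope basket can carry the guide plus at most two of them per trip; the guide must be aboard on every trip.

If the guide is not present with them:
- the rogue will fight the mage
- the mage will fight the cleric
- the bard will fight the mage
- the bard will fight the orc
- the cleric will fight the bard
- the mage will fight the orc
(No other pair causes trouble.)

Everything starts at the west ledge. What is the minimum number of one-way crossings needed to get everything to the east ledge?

Counting alone: the guide can take at most 2 across per trip to the east ledge, so moving all 6 needs at least 3 loaded trips out, with a return between consecutive ones — at least 5 crossings.
The safety rule pushes this higher. Following every safe sequence of crossings, the most of the 6 that can be at the east ledge as the rope basket arrives there on crossings 5, 7 is 4, 5 respectively — never all 6.
So no plan with fewer than 9 crossings exists, and this one achieves 9:
1. Guide goes to the east ledge with the bard and the mage.
2. Guide goes back to the west ledge with the mage.
3. Guide goes to the east ledge with the elf and the mage.
4. Guide goes back to the west ledge with the mage.
5. Guide goes to the east ledge with the mage and the rogue.
6. Guide goes back to the west ledge with the mage.
7. Guide goes to the east ledge with the cleric and the orc.
8. Guide goes back to the west ledge with the bard.
9. Guide goes to the east ledge with the bard and the mage.

9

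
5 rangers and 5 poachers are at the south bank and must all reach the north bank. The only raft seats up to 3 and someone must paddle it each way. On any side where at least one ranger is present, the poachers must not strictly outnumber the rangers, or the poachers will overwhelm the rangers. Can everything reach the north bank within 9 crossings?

No

Counting alone: each trip to the north bank takes at most 3 across and each return brings at least 1 back, so after t trips out (and t−1 returns) at most 3t − (t−1) of the 10 are across; that first reaches 10 at t = 5, so at least 9 crossings are needed.
The safety rule pushes this higher. Following every safe sequence of crossings, the most of the 10 that can be at the north bank as the raft arrives there on crossing 9 is 9 — never all 10.
So the move cannot be finished within 9 crossings. (The shortest complete plan takes 11:)
1. 2 poachers → the north bank.  (the south bank: 5R 3P; the north bank: 0R 2P)
2. 1 poacher ← the south bank.  (the south bank: 5R 4P; the north bank: 0R 1P)
3. 3 poachers → the north bank.  (the south bank: 5R 1P; the north bank: 0R 4P)
4. 1 poacher ← the south bank.  (the south bank: 5R 2P; the north bank: 0R 3P)
5. 3 rangers → the north bank.  (the south bank: 2R 2P; the north bank: 3R 3P)
6. 1 ranger and 1 poacher ← the south bank.  (the south bank: 3R 3P; the north bank: 2R 2P)
7. 3 rangers → the north bank.  (the south bank: 0R 3P; the north bank: 5R 2P)
8. 1 poacher ← the south bank.  (the south bank: 0R 4P; the north bank: 5R 1P)
9. 2 poachers → the north bank.  (the south bank: 0R 2P; the north bank: 5R 3P)
10. 1 poacher ← the south bank.  (the south bank: 0R 3P; the north bank: 5R 2P)
11. 3 poachers → the north bank.  (the south bank: 0R 0P; the north bank: 5R 5P)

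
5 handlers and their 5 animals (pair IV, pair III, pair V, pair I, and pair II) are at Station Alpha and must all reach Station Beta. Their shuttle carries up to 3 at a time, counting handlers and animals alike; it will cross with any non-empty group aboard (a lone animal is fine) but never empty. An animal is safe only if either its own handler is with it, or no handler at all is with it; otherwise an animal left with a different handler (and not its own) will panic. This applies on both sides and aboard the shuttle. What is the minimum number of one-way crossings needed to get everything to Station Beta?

Counting alone: each trip to Station Beta takes at most 3 across and each return brings at least 1 back, so after t trips out (and t−1 returns) at most 3t − (t−1) of the 10 are across; that first reaches 10 at t = 5, so at least 9 crossings are needed.
The safety rule pushes this higher. Following every safe sequence of crossings, the most of the 10 that can be at Station Beta as the shuttle arrives there on crossing 9 is 9 — never all 10.
So no plan with fewer than 11 crossings exists, and this one achieves 11:
1. animal IV and handler IV cross → Station Beta.
2. handler IV crosses ← Station Alpha.
3. animal I, animal III, and animal V cross → Station Beta.
4. animal IV crosses ← Station Alpha.
5. handler I, handler III, and handler V cross → Station Beta.
6. animal III and handler III cross ← Station Alpha.
7. handler II, handler III, and handler IV cross → Station Beta.
8. animal V crosses ← Station Alpha.
9. animal III and animal IV cross → Station Beta.
10. animal IV crosses ← Station Alpha.
11. animal II, animal IV, and animal V cross → Station Beta.

11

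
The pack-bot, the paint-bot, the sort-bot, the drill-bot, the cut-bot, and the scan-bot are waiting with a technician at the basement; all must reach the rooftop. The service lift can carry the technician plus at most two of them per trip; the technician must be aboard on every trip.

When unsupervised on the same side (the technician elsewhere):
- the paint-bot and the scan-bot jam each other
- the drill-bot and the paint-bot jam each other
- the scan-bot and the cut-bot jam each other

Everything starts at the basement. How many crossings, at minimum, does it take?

5

Counting alone: the technician can take at most 2 across per trip to the rooftop, so moving all 6 needs at least 3 loaded trips out, with a return between consecutive ones — at least 5 crossings.
The plan below uses exactly 5 crossings, so it is optimal:
1. Technician goes to the rooftop with the cut-bot and the paint-bot.
2. Technician goes back to the basement alone.
3. Technician goes to the rooftop with the pack-bot and the sort-bot.
4. Technician goes back to the basement alone.
5. Technician goes to the rooftop with the drill-bot and the scan-bot.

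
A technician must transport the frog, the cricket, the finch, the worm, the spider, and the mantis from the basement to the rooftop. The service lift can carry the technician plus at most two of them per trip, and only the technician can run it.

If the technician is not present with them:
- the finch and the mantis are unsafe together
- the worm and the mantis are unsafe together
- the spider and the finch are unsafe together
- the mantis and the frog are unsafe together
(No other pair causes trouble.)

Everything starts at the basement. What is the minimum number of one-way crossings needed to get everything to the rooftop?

Counting alone: the technician can take at most 2 across per trip to the rooftop, so moving all 6 needs at least 3 loaded trips out, with a return between consecutive ones — at least 5 crossings.
The safety rule pushes this higher. Following every safe sequence of crossings, the most of the 6 that can be at the rooftop as the service lift arrives there on crossing 5 is 5 — never all 6.
So no plan with fewer than 7 crossings exists, and this one achieves 7:
1. Technician goes to the rooftop with the finch and the mantis.
2. Technician goes back to the basement with the finch.
3. Technician goes to the rooftop with the finch and the frog.
4. Technician goes back to the basement with the mantis.
5. Technician goes to the rooftop with the cricket and the worm.
6. Technician goes back to the basement alone.
7. Technician goes to the rooftop with the mantis and the spider.

7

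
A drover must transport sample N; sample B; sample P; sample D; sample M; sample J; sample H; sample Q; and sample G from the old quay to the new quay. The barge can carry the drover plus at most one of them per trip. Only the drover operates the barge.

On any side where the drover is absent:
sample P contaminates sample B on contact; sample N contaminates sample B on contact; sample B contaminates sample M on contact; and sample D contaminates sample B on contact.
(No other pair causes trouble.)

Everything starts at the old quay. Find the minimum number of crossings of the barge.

Following every safe sequence of crossings from the start, the most of the 9 that can be at the new quay as the barge arrives there on crossings 1, 3, 5, 7, 9, 11 is 1, 2, 3, 4, 5, 6 respectively; the best ever achieved is 6 of 9.
From crossing 13 on, no configuration arises that was not already reachable earlier: only 176 distinct safe configurations (who is on which side, and where the barge is) can ever be reached, none of them has everyone across, and every continuation just revisits them. So no valid plan exists.

impossible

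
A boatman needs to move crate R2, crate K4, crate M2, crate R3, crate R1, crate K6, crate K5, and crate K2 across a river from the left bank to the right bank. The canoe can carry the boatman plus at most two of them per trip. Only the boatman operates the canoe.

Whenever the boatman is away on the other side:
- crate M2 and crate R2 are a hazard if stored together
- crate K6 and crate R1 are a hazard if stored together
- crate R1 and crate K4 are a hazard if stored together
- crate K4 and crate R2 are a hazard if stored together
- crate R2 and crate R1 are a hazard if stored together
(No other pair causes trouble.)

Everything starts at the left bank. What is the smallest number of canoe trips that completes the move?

13

Counting alone: the boatman can take at most 2 across per trip to the right bank, so moving all 8 needs at least 4 loaded trips out, with a return between consecutive ones — at least 7 crossings.
The safety rule pushes this higher. Following every safe sequence of crossings, the most of the 8 that can be at the right bank as the canoe arrives there on crossings 7, 9, 11 is 5, 6, 7 respectively — never all 8.
So no plan with fewer than 13 crossings exists, and this one achieves 13:
1. Boatman goes to the right bank with crate R1 and crate R2.  [the left bank: crate K2, crate K4, crate K5, crate K6, crate M2, crate R3 | the right bank: crate R1, crate R2]
2. Boatman goes back to the left bank with crate R2.  [the left bank: crate K2, crate K4, crate K5, crate K6, crate M2, crate R2, crate R3 | the right bank: crate R1]
3. Boatman goes to the right bank with crate M2 and crate R2.  [the left bank: crate K2, crate K4, crate K5, crate K6, crate R3 | the right bank: crate M2, crate R1, crate R2]
4. Boatman goes back to the left bank with crate R2.  [the left bank: crate K2, crate K4, crate K5, crate K6, crate R2, crate R3 | the right bank: crate M2, crate R1]
5. Boatman goes to the right bank with crate R2 and crate R3.  [the left bank: crate K2, crate K4, crate K5, crate K6 | the right bank: crate M2, crate R1, crate R2, crate R3]
6. Boatman goes back to the left bank with crate R2.  [the left bank: crate K2, crate K4, crate K5, crate K6, crate R2 | the right bank: crate M2, crate R1, crate R3]
7. Boatman goes to the right bank with crate K5 and crate R2.  [the left bank: crate K2, crate K4, crate K6 | the right bank: crate K5, crate M2, crate R1, crate R2, crate R3]
8. Boatman goes back to the left bank with crate R2.  [the left bank: crate K2, crate K4, crate K6, crate R2 | the right bank: crate K5, crate M2, crate R1, crate R3]
9. Boatman goes to the right bank with crate K2 and crate R2.  [the left bank: crate K4, crate K6 | the right bank: crate K2, crate K5, crate M2, crate R1, crate R2, crate R3]
10. Boatman goes back to the left bank with crate R2.  [the left bank: crate K4, crate K6, crate R2 | the right bank: crate K2, crate K5, crate M2, crate R1, crate R3]
11. Boatman goes to the right bank with crate K4 and crate K6.  [the left bank: crate R2 | the right bank: crate K2, crate K4, crate K5, crate K6, crate M2, crate R1, crate R3]
12. Boatman goes back to the left bank with crate R1.  [the left bank: crate R1, crate R2 | the right bank: crate K2, crate K4, crate K5, crate K6, crate M2, crate R3]
13. Boatman goes to the right bank with crate R1 and crate R2.  [the left bank: — | the right bank: crate K2, crate K4, crate K5, crate K6, crate M2, crate R1, crate R2, crate R3]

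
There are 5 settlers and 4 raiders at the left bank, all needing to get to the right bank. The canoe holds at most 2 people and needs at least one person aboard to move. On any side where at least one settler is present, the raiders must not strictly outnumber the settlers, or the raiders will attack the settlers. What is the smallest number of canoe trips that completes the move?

Counting alone: each trip to the right bank takes at most 2 across and each return brings at least 1 back, so after t trips out (and t−1 returns) at most 2t − (t−1) of the 9 are across; that first reaches 9 at t = 8, so at least 15 crossings are needed.
The plan below uses exactly 15 crossings, so it is optimal:
1. 2 raiders → the right bank.  (the left bank: 5S 2R; the right bank: 0S 2R)
2. 1 raider ← the left bank.  (the left bank: 5S 3R; the right bank: 0S 1R)
3. 2 raiders → the right bank.  (the left bank: 5S 1R; the right bank: 0S 3R)
4. 1 raider ← the left bank.  (the left bank: 5S 2R; the right bank: 0S 2R)
5. 2 settlers → the right bank.  (the left bank: 3S 2R; the right bank: 2S 2R)
6. 1 raider ← the left bank.  (the left bank: 3S 3R; the right bank: 2S 1R)
7. 1 settler and 1 raider → the right bank.  (the left bank: 2S 2R; the right bank: 3S 2R)
8. 1 settler ← the left bank.  (the left bank: 3S 2R; the right bank: 2S 2R)
9. 1 settler and 1 raider → the right bank.  (the left bank: 2S 1R; the right bank: 3S 3R)
10. 1 raider ← the left bank.  (the left bank: 2S 2R; the right bank: 3S 2R)
11. 1 settler and 1 raider → the right bank.  (the left bank: 1S 1R; the right bank: 4S 3R)
12. 1 settler ← the left bank.  (the left bank: 2S 1R; the right bank: 3S 3R)
13. 1 settler and 1 raider → the right bank.  (the left bank: 1S 0R; the right bank: 4S 4R)
14. 1 raider ← the left bank.  (the left bank: 1S 1R; the right bank: 4S 3R)
15. 1 settler and 1 raider → the right bank.  (the left bank: 0S 0R; the right bank: 5S 4R)

15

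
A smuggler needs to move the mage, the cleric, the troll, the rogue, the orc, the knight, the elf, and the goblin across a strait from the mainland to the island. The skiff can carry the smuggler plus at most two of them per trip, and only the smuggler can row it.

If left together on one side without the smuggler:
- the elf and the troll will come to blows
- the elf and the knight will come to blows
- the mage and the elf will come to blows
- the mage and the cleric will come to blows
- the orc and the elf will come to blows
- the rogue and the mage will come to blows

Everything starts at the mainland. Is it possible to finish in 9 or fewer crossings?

No

Counting alone: the smuggler can take at most 2 across per trip to the island, so moving all 8 needs at least 4 loaded trips out, with a return between consecutive ones — at least 7 crossings.
The safety rule pushes this higher. Following every safe sequence of crossings, the most of the 8 that can be at the island as the skiff arrives there on crossings 7, 9 is 6, 7 respectively — never all 8.
So the move cannot be finished within 9 crossings. (The shortest complete plan takes 11:)
1. Smuggler goes to the island with the elf and the mage.  [the mainland: the cleric, the goblin, the knight, the orc, the rogue, the troll | the island: the elf, the mage]
2. Smuggler goes back to the mainland with the mage.  [the mainland: the cleric, the goblin, the knight, the mage, the orc, the rogue, the troll | the island: the elf]
3. Smuggler goes to the island with the cleric and the mage.  [the mainland: the goblin, the knight, the orc, the rogue, the troll | the island: the cleric, the elf, the mage]
4. Smuggler goes back to the mainland with the mage.  [the mainland: the goblin, the knight, the mage, the orc, the rogue, the troll | the island: the cleric, the elf]
5. Smuggler goes to the island with the goblin and the rogue.  [the mainland: the knight, the mage, the orc, the troll | the island: the cleric, the elf, the goblin, the rogue]
6. Smuggler goes back to the mainland alone.  [the mainland: the knight, the mage, the orc, the troll | the island: the cleric, the elf, the goblin, the rogue]
7. Smuggler goes to the island with the orc and the troll.  [the mainland: the knight, the mage | the island: the cleric, the elf, the goblin, the orc, the rogue, the troll]
8. Smuggler goes back to the mainland with the elf.  [the mainland: the elf, the knight, the mage | the island: the cleric, the goblin, the orc, the rogue, the troll]
9. Smuggler goes to the island with the knight and the mage.  [the mainland: the elf | the island: the cleric, the goblin, the knight, the mage, the orc, the rogue, the troll]
10. Smuggler goes back to the mainland with the mage.  [the mainland: the elf, the mage | the island: the cleric, the goblin, the knight, the orc, the rogue, the troll]
11. Smuggler goes to the island with the elf and the mage.  [the mainland: — | the island: the cleric, the elf, the goblin, the knight, the mage, the orc, the rogue, the troll]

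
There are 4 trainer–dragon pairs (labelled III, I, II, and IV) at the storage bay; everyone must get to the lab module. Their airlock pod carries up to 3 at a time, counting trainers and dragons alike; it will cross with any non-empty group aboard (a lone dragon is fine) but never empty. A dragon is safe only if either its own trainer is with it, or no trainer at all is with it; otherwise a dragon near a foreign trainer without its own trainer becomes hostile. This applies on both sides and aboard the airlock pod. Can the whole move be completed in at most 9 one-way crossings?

Yes

Yes — this plan uses 9 crossings (≤ 9):
1. dragon III and trainer III cross → the lab module.
2. trainer III crosses ← the storage bay.
3. dragon I, trainer I, and trainer III cross → the lab module.
4. dragon III and trainer III cross ← the storage bay.
5. trainer II, trainer III, and trainer IV cross → the lab module.
6. dragon I crosses ← the storage bay.
7. dragon I and dragon III cross → the lab module.
8. dragon III crosses ← the storage bay.
9. dragon II, dragon III, and dragon IV cross → the lab module.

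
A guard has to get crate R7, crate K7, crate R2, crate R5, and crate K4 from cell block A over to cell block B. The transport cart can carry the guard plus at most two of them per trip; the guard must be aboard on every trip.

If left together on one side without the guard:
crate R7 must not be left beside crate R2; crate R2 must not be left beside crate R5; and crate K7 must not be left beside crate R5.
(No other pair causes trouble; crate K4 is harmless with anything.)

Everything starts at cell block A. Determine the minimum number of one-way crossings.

Counting alone: the guard can take at most 2 across per trip to cell block B, so moving all 5 needs at least 3 loaded trips out, with a return between consecutive ones — at least 5 crossings.
The plan below uses exactly 5 crossings, so it is optimal:
1. Guard goes to cell block B with crate R5 and crate R7.  [cell block A: crate K4, crate K7, crate R2 | cell block B: crate R5, crate R7]
2. Guard goes back to cell block A alone.  [cell block A: crate K4, crate K7, crate R2 | cell block B: crate R5, crate R7]
3. Guard goes to cell block B with crate K4.  [cell block A: crate K7, crate R2 | cell block B: crate K4, crate R5, crate R7]
4. Guard goes back to cell block A alone.  [cell block A: crate K7, crate R2 | cell block B: crate K4, crate R5, crate R7]
5. Guard goes to cell block B with crate K7 and crate R2.  [cell block A: — | cell block B: crate K4, crate K7, crate R2, crate R5, crate R7]

5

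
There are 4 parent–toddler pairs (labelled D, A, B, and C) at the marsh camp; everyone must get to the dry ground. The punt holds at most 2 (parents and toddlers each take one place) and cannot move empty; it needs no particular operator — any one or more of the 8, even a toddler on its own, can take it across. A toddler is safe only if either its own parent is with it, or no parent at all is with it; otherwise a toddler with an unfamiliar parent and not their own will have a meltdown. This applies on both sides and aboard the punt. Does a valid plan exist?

No

Following every safe sequence of crossings from the start, the most of the 8 that can be at the dry ground as the punt arrives there on crossings 1, 3, 5 is 2, 3, 4 respectively; the best ever achieved is 4 of 8.
From crossing 7 on, no configuration arises that was not already reachable earlier: only 44 distinct safe configurations (who is on which side, and where the punt is) can ever be reached, none of them has everyone across, and every continuation just revisits them. So no valid plan exists.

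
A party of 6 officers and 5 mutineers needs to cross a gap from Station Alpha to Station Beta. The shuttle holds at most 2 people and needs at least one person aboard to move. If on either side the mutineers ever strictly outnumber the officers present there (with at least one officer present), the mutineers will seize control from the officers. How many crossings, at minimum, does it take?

19

Counting alone: each trip to Station Beta takes at most 2 across and each return brings at least 1 back, so after t trips out (and t−1 returns) at most 2t − (t−1) of the 11 are across; that first reaches 11 at t = 10, so at least 19 crossings are needed.
The plan below uses exactly 19 crossings, so it is optimal:
1. 2 mutineers → Station Beta.  (Station Alpha: 6O 3M; Station Beta: 0O 2M)
2. 1 mutineer ← Station Alpha.  (Station Alpha: 6O 4M; Station Beta: 0O 1M)
3. 2 mutineers → Station Beta.  (Station Alpha: 6O 2M; Station Beta: 0O 3M)
4. 1 mutineer ← Station Alpha.  (Station Alpha: 6O 3M; Station Beta: 0O 2M)
5. 2 officers → Station Beta.  (Station Alpha: 4O 3M; Station Beta: 2O 2M)
6. 1 mutineer ← Station Alpha.  (Station Alpha: 4O 4M; Station Beta: 2O 1M)
7. 1 officer and 1 mutineer → Station Beta.  (Station Alpha: 3O 3M; Station Beta: 3O 2M)
8. 1 officer ← Station Alpha.  (Station Alpha: 4O 3M; Station Beta: 2O 2M)
9. 1 officer and 1 mutineer → Station Beta.  (Station Alpha: 3O 2M; Station Beta: 3O 3M)
10. 1 mutineer ← Station Alpha.  (Station Alpha: 3O 3M; Station Beta: 3O 2M)
11. 1 officer and 1 mutineer → Station Beta.  (Station Alpha: 2O 2M; Station Beta: 4O 3M)
12. 1 officer ← Station Alpha.  (Station Alpha: 3O 2M; Station Beta: 3O 3M)
13. 1 officer and 1 mutineer → Station Beta.  (Station Alpha: 2O 1M; Station Beta: 4O 4M)
14. 1 mutineer ← Station Alpha.  (Station Alpha: 2O 2M; Station Beta: 4O 3M)
15. 1 officer and 1 mutineer → Station Beta.  (Station Alpha: 1O 1M; Station Beta: 5O 4M)
16. 1 officer ← Station Alpha.  (Station Alpha: 2O 1M; Station Beta: 4O 4M)
17. 1 officer and 1 mutineer → Station Beta.  (Station Alpha: 1O 0M; Station Beta: 5O 5M)
18. 1 mutineer ← Station Alpha.  (Station Alpha: 1O 1M; Station Beta: 5O 4M)
19. 1 officer and 1 mutineer → Station Beta.  (Station Alpha: 0O 0M; Station Beta: 6O 5M)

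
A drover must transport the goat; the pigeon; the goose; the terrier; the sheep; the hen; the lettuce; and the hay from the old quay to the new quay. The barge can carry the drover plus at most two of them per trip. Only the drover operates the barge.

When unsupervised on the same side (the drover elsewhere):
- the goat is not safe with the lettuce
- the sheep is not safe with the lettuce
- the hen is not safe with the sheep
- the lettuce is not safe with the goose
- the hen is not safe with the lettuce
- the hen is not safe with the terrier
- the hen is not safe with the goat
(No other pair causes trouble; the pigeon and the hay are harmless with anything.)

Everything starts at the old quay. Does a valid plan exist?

Yes

1. Drover goes to the new quay with the hen and the lettuce.
2. Drover goes back to the old quay with the hen.
3. Drover goes to the new quay with the hen and the pigeon.
4. Drover goes back to the old quay with the hen.
5. Drover goes to the new quay with the goose and the hen.
6. Drover goes back to the old quay with the lettuce.
7. Drover goes to the new quay with the goat and the sheep.
8. Drover goes back to the old quay with the hen.
9. Drover goes to the new quay with the hen and the terrier.
10. Drover goes back to the old quay with the hen.
11. Drover goes to the new quay with the hay and the hen.
12. Drover goes back to the old quay with the hen.
13. Drover goes to the new quay with the hen and the lettuce.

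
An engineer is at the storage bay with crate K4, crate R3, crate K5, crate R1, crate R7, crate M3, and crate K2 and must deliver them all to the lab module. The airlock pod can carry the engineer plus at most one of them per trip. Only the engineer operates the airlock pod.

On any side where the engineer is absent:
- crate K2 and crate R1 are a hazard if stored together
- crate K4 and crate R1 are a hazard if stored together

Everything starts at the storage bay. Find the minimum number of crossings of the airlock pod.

Counting alone: the engineer can take at most 1 across per trip to the lab module, so moving all 7 needs at least 7 loaded trips out, with a return between consecutive ones — at least 13 crossings.
The safety rule pushes this higher. Following every safe sequence of crossings, the most of the 7 that can be at the lab module as the airlock pod arrives there on crossing 13 is 6 — never all 7.
So no plan with fewer than 15 crossings exists, and this one achieves 15:
1. Engineer goes to the lab module with crate R1.
2. Engineer goes back to the storage bay alone.
3. Engineer goes to the lab module with crate K4.
4. Engineer goes back to the storage bay with crate R1.
5. Engineer goes to the lab module with crate K2.
6. Engineer goes back to the storage bay alone.
7. Engineer goes to the lab module with crate R3.
8. Engineer goes back to the storage bay alone.
9. Engineer goes to the lab module with crate K5.
10. Engineer goes back to the storage bay alone.
11. Engineer goes to the lab module with crate R7.
12. Engineer goes back to the storage bay alone.
13. Engineer goes to the lab module with crate M3.
14. Engineer goes back to the storage bay alone.
15. Engineer goes to the lab module with crate R1.

15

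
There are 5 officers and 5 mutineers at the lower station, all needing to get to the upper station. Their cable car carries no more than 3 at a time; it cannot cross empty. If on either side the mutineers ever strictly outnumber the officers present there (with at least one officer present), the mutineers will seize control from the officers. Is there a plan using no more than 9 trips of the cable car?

Counting alone: each trip to the upper station takes at most 3 across and each return brings at least 1 back, so after t trips out (and t−1 returns) at most 3t − (t−1) of the 10 are across; that first reaches 10 at t = 5, so at least 9 crossings are needed.
The safety rule pushes this higher. Following every safe sequence of crossings, the most of the 10 that can be at the upper station as the cable car arrives there on crossing 9 is 9 — never all 10.
So the move cannot be finished within 9 crossings. (The shortest complete plan takes 11:)
1. 2 mutineers → the upper station.  (the lower station: 5O 3M; the upper station: 0O 2M)
2. 1 mutineer ← the lower station.  (the lower station: 5O 4M; the upper station: 0O 1M)
3. 3 mutineers → the upper station.  (the lower station: 5O 1M; the upper station: 0O 4M)
4. 1 mutineer ← the lower station.  (the lower station: 5O 2M; the upper station: 0O 3M)
5. 3 officers → the upper station.  (the lower station: 2O 2M; the upper station: 3O 3M)
6. 1 officer and 1 mutineer ← the lower station.  (the lower station: 3O 3M; the upper station: 2O 2M)
7. 3 officers → the upper station.  (the lower station: 0O 3M; the upper station: 5O 2M)
8. 1 mutineer ← the lower station.  (the lower station: 0O 4M; the upper station: 5O 1M)
9. 2 mutineers → the upper station.  (the lower station: 0O 2M; the upper station: 5O 3M)
10. 1 mutineer ← the lower station.  (the lower station: 0O 3M; the upper station: 5O 2M)
11. 3 mutineers → the upper station.  (the lower station: 0O 0M; the upper station: 5O 5M)

No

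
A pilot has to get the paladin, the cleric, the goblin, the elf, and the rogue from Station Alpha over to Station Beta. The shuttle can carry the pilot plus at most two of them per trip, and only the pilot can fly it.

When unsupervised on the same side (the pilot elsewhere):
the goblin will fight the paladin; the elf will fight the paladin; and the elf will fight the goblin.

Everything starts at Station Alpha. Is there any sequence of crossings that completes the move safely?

Yes

1. Pilot goes to Station Beta with the goblin and the paladin.
2. Pilot goes back to Station Alpha with the paladin.
3. Pilot goes to Station Beta with the cleric and the paladin.
4. Pilot goes back to Station Alpha with the paladin.
5. Pilot goes to Station Beta with the paladin and the rogue.
6. Pilot goes back to Station Alpha with the paladin.
7. Pilot goes to Station Beta with the elf and the paladin.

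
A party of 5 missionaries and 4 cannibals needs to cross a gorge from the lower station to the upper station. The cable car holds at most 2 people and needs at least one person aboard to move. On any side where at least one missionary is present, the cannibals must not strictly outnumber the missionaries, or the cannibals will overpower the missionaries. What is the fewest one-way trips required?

15

Counting alone: each trip to the upper station takes at most 2 across and each return brings at least 1 back, so after t trips out (and t−1 returns) at most 2t − (t−1) of the 9 are across; that first reaches 9 at t = 8, so at least 15 crossings are needed.
The plan below uses exactly 15 crossings, so it is optimal:
1. 2 cannibals → the upper station.  (the lower station: 5M 2C; the upper station: 0M 2C)
2. 1 cannibal ← the lower station.  (the lower station: 5M 3C; the upper station: 0M 1C)
3. 2 cannibals → the upper station.  (the lower station: 5M 1C; the upper station: 0M 3C)
4. 1 cannibal ← the lower station.  (the lower station: 5M 2C; the upper station: 0M 2C)
5. 2 missionaries → the upper station.  (the lower station: 3M 2C; the upper station: 2M 2C)
6. 1 cannibal ← the lower station.  (the lower station: 3M 3C; the upper station: 2M 1C)
7. 1 missionary and 1 cannibal → the upper station.  (the lower station: 2M 2C; the upper station: 3M 2C)
8. 1 missionary ← the lower station.  (the lower station: 3M 2C; the upper station: 2M 2C)
9. 1 missionary and 1 cannibal → the upper station.  (the lower station: 2M 1C; the upper station: 3M 3C)
10. 1 cannibal ← the lower station.  (the lower station: 2M 2C; the upper station: 3M 2C)
11. 1 missionary and 1 cannibal → the upper station.  (the lower station: 1M 1C; the upper station: 4M 3C)
12. 1 missionary ← the lower station.  (the lower station: 2M 1C; the upper station: 3M 3C)
13. 1 missionary and 1 cannibal → the upper station.  (the lower station: 1M 0C; the upper station: 4M 4C)
14. 1 cannibal ← the lower station.  (the lower station: 1M 1C; the upper station: 4M 3C)
15. 1 missionary and 1 cannibal → the upper station.  (the lower station: 0M 0C; the upper station: 5M 4C)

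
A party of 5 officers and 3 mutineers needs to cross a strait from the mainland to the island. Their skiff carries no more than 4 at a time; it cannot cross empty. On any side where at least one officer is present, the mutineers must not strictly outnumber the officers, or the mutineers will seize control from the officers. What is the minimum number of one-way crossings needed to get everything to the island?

Counting alone: each trip to the island takes at most 4 across and each return brings at least 1 back, so after t trips out (and t−1 returns) at most 4t − (t−1) of the 8 are across; that first reaches 8 at t = 3, so at least 5 crossings are needed.
The plan below uses exactly 5 crossings, so it is optimal:
1. 2 mutineers → the island.  (the mainland: 5O 1M; the island: 0O 2M)
2. 1 mutineer ← the mainland.  (the mainland: 5O 2M; the island: 0O 1M)
3. 3 officers and 1 mutineer → the island.  (the mainland: 2O 1M; the island: 3O 2M)
4. 1 mutineer ← the mainland.  (the mainland: 2O 2M; the island: 3O 1M)
5. 2 officers and 2 mutineers → the island.  (the mainland: 0O 0M; the island: 5O 3M)

5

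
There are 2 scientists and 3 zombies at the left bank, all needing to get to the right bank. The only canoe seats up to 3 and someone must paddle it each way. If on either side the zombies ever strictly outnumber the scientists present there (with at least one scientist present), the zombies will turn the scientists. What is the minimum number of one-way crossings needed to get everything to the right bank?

The zombies already outnumber the scientists at the left bank before anyone moves, so the starting position itself is disallowed.

impossible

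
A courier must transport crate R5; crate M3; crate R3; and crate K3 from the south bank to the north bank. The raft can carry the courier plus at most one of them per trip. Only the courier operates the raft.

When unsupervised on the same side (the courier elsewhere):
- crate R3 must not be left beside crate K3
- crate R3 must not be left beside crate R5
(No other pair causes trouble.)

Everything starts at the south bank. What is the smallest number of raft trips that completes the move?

Counting alone: the courier can take at most 1 across per trip to the north bank, so moving all 4 needs at least 4 loaded trips out, with a return between consecutive ones — at least 7 crossings.
The safety rule pushes this higher. Following every safe sequence of crossings, the most of the 4 that can be at the north bank as the raft arrives there on crossing 7 is 3 — never all 4.
So no plan with fewer than 9 crossings exists, and this one achieves 9:
1. Courier goes to the north bank with crate R3.  [the south bank: crate K3, crate M3, crate R5 | the north bank: crate R3]
2. Courier goes back to the south bank alone.  [the south bank: crate K3, crate M3, crate R5 | the north bank: crate R3]
3. Courier goes to the north bank with crate R5.  [the south bank: crate K3, crate M3 | the north bank: crate R3, crate R5]
4. Courier goes back to the south bank with crate R3.  [the south bank: crate K3, crate M3, crate R3 | the north bank: crate R5]
5. Courier goes to the north bank with crate K3.  [the south bank: crate M3, crate R3 | the north bank: crate K3, crate R5]
6. Courier goes back to the south bank alone.  [the south bank: crate M3, crate R3 | the north bank: crate K3, crate R5]
7. Courier goes to the north bank with crate M3.  [the south bank: crate R3 | the north bank: crate K3, crate M3, crate R5]
8. Courier goes back to the south bank alone.  [the south bank: crate R3 | the north bank: crate K3, crate M3, crate R5]
9. Courier goes to the north bank with crate R3.  [the south bank: — | the north bank: crate K3, crate M3, crate R3, crate R5]

9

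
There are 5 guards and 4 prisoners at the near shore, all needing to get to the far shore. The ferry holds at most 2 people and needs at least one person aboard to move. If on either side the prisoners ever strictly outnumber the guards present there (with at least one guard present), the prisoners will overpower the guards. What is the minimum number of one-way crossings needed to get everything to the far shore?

Counting alone: each trip to the far shore takes at most 2 across and each return brings at least 1 back, so after t trips out (and t−1 returns) at most 2t − (t−1) of the 9 are across; that first reaches 9 at t = 8, so at least 15 crossings are needed.
The plan below uses exactly 15 crossings, so it is optimal:
1. 2 prisoners → the far shore.  (the near shore: 5G 2P; the far shore: 0G 2P)
2. 1 prisoner ← the near shore.  (the near shore: 5G 3P; the far shore: 0G 1P)
3. 2 prisoners → the far shore.  (the near shore: 5G 1P; the far shore: 0G 3P)
4. 1 prisoner ← the near shore.  (the near shore: 5G 2P; the far shore: 0G 2P)
5. 2 guards → the far shore.  (the near shore: 3G 2P; the far shore: 2G 2P)
6. 1 prisoner ← the near shore.  (the near shore: 3G 3P; the far shore: 2G 1P)
7. 1 guard and 1 prisoner → the far shore.  (the near shore: 2G 2P; the far shore: 3G 2P)
8. 1 guard ← the near shore.  (the near shore: 3G 2P; the far shore: 2G 2P)
9. 1 guard and 1 prisoner → the far shore.  (the near shore: 2G 1P; the far shore: 3G 3P)
10. 1 prisoner ← the near shore.  (the near shore: 2G 2P; the far shore: 3G 2P)
11. 1 guard and 1 prisoner → the far shore.  (the near shore: 1G 1P; the far shore: 4G 3P)
12. 1 guard ← the near shore.  (the near shore: 2G 1P; the far shore: 3G 3P)
13. 1 guard and 1 prisoner → the far shore.  (the near shore: 1G 0P; the far shore: 4G 4P)
14. 1 prisoner ← the near shore.  (the near shore: 1G 1P; the far shore: 4G 3P)
15. 1 guard and 1 prisoner → the far shore.  (the near shore: 0G 0P; the far shore: 5G 4P)

15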